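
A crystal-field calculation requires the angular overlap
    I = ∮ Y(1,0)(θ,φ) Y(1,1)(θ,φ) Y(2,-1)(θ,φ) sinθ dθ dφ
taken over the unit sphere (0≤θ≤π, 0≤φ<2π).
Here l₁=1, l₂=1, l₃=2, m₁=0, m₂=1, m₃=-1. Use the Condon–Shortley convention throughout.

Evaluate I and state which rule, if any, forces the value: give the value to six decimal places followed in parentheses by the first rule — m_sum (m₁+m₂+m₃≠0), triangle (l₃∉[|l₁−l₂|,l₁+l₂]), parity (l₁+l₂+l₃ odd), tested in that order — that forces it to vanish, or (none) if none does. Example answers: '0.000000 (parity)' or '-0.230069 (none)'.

m-sum 0 ✓  L=4 even ✓  0≤2≤2 ✓
Π(2lᵢ+1) = 3×3×5 = 45
triangle coeff Δ(1,1,2) = 1/30
Σ_t [0,0]: t=0:+1/1 = 1/1
(3j)²=2/15 [(1 1 2; 0 0 0)], sign=+1
Σ_t [0,0]: t=0:+1/2 = 1/2
(3j)²=1/10 [(1 1 2; 0 1 -1)], sign=-1
⇒ 4πI² = 3/5
I = (-1)√(3/5/(4π)) = -0.21850969
No selection rule forces the value: the integral is nonzero (none).

-0.218510 (none)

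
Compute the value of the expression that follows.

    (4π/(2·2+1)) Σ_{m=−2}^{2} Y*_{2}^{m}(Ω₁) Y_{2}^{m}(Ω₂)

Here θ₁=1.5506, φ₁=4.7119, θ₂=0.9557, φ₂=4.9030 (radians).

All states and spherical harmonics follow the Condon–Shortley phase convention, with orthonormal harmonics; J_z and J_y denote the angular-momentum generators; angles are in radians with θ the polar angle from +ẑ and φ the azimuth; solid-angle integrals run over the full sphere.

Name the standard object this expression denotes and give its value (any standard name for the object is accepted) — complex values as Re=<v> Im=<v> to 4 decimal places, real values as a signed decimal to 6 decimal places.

Legendre polynomial (addition theorem), +0.492283

This sum is the spherical-harmonic addition theorem: it equals the Legendre polynomial P_l(cos γ) of the angle γ between the two directions.
Expand P_2 via completeness: Σ_{m} conj(Y_{2,m}) at Ω₁ times Y_{2,m} at Ω₂ —
  m=-2: Y*=-0.386116+0.000378i  Y=-0.239159+0.095862i  product +0.092307-0.037104i
  m=-1: Y*=-0.000008-0.015598i  Y=+0.068979+0.357490i  product +0.005576-0.001079i
  m=+0: Y*=-0.315006-0.000000i  Y=-0.000342+0.000000i  product +0.000108+0.000000i
  m=+1: Y*=+0.000008-0.015598i  Y=-0.068979+0.357490i  product +0.005576+0.001079i
  m=+2: Y*=-0.386116-0.000378i  Y=-0.239159-0.095862i  product +0.092307+0.037104i
Total Σ_m = +0.195873+0.000000i. Multiply by 2.513274: +0.492283+0.000000i. P_2(cos γ) = 0.492283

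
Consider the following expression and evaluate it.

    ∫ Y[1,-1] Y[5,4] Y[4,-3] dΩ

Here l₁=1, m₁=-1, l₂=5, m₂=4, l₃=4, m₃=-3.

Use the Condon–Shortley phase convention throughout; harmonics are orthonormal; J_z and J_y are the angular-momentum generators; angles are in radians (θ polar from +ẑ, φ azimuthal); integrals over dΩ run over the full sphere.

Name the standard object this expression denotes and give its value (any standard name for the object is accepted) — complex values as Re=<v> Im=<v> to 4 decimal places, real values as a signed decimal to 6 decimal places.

Gaunt coefficient, +0.294638

This is a Gaunt coefficient — the integral of a triple product of spherical harmonics over the sphere.
Checks pass: Σm=0; 10 even; l₃=4∈[4,6].
(2·1+1)(2·5+1)(2·4+1) = 297
Δ: 2! 0! 8! / 11! → 1/495
sum: t=1:−1/576 = -1/576
3j²(1 5 4; 0 0 0) = Δ·Π!·Σ² = 5/99  (sign -1)
sum: t=2:+1/10080 = 1/10080
3j²(1 5 4; -1 4 -3) = Δ·Π!·Σ² = 4/55  (sign -1)
combine: 4πI² = 297·5/99·4/55 = 12/11
take √, sign +1: I = 0.29463840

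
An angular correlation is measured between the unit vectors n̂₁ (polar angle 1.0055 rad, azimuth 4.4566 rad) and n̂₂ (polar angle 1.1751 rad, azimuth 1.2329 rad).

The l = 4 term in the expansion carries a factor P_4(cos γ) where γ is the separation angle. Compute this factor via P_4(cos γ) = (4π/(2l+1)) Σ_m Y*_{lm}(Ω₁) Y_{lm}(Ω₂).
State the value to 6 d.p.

-0.381634

Summing Y*_{l m}(θ₁,φ₁)·Y_{l m}(θ₂,φ₂) over m ∈ [−4, 4]; prefactor 4π/(2·4+1) = 1.396263:
  [-4]  conj(Y_{4,-4})(Ω₁) = 0.11716 - 0.19210j ; Y_{4,-4}(Ω₂) = 0.06976 + 0.31313j ; Δ = 0.06833 + 0.02328j
  [-3]  conj(Y_{4,-3})(Ω₁) = 0.28028 + 0.29057j ; Y_{4,-3}(Ω₂) = -0.32172 + 0.20041j ; Δ = -0.14840 - 0.03731j
  [-2]  conj(Y_{4,-2})(Ω₁) = -0.20978 + 0.11778j ; Y_{4,-2}(Ω₂) = -0.00889 - 0.00713j ; Δ = 0.00270 + 0.00045j
  [-1]  conj(Y_{4,-1})(Ω₁) = 0.05368 + 0.20526j ; Y_{4,-1}(Ω₂) = -0.10933 + 0.31114j ; Δ = -0.06973 - 0.00574j
  [+0]  conj(Y_{4,0})(Ω₁) = -0.28842 + 0.00000j ; Y_{4,0}(Ω₂) = -0.07242 + 0.00000j ; Δ = 0.02089 + 0.00000j
  [+1]  conj(Y_{4,1})(Ω₁) = -0.05368 + 0.20526j ; Y_{4,1}(Ω₂) = 0.10933 + 0.31114j ; Δ = -0.06973 + 0.00574j
  [+2]  conj(Y_{4,2})(Ω₁) = -0.20978 - 0.11778j ; Y_{4,2}(Ω₂) = -0.00889 + 0.00713j ; Δ = 0.00270 - 0.00045j
  [+3]  conj(Y_{4,3})(Ω₁) = -0.28028 + 0.29057j ; Y_{4,3}(Ω₂) = 0.32172 + 0.20041j ; Δ = -0.14840 + 0.03731j
  [+4]  conj(Y_{4,4})(Ω₁) = 0.11716 + 0.19210j ; Y_{4,4}(Ω₂) = 0.06976 - 0.31313j ; Δ = 0.06833 - 0.02328j
Total Σ_m = -0.27333 + 0.00000j. Multiply by 1.396263: -0.38163 + 0.00000j. P_4(cos γ) = -0.381634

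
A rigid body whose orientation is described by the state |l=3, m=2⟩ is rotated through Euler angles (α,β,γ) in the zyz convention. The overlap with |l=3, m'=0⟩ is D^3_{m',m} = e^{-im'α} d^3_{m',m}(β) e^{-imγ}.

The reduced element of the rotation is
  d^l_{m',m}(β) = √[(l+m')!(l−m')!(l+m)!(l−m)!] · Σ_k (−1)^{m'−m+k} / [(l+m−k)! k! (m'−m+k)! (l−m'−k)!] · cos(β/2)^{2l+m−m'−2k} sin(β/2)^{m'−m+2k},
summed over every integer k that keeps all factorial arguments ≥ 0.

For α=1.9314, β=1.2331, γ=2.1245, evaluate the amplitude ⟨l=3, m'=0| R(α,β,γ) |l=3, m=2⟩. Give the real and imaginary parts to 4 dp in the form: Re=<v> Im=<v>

First d^3_{0,2}(β=1.2331), then the phase factors e^{-i(0)α} and e^{-i(2)γ}:
c=cos(1.233100/2)=0.815878, s=sin(1.233100/2)=0.578224; N=√[6·6·120·1]=65.726707
Admissible k: 2..3 (factorial args all ≥0)
  k=2: (−1)^0·65.7267/(12)·0.8159^4·0.5782^2 = +0.811435
  k=3: (−1)^1·65.7267/(12)·0.8159^2·0.5782^4 = -0.407563
d^3_{0,2}(1.2331) = +0.811435 -0.407563 = +0.403872
Attach z-rotation phases: D = e^{-i(0)(1.9314)}·(+0.403872)·e^{-i(2)(2.1245)} = -0.180524+0.361281i

Re=-0.1805 Im=0.3613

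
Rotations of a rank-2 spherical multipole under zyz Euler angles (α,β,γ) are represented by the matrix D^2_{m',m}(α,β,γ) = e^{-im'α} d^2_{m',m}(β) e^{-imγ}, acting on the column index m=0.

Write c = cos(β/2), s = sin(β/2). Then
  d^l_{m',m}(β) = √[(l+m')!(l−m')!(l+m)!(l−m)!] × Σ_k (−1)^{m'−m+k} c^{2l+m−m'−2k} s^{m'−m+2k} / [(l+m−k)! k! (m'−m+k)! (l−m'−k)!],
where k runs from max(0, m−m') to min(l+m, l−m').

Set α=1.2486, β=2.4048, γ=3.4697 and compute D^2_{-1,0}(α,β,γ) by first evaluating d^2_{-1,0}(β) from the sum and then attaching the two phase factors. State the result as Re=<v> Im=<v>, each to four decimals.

Re=-0.1930 Im=-0.5781

Split into d^2_{-1,0}(β=2.4048) × two z-phases.
Half-angle: c=0.360120, s=0.932906. N=√(1·6·2·2)=4.898979
Admissible k: 1..2 (factorial args all ≥0)
  k=1: (−1)^0·4.8990/(2)·0.3601^3·0.9329^1 = +0.106722
  k=2: (−1)^1·4.8990/(2)·0.3601^1·0.9329^3 = -0.716203
d^2_{-1,0}(2.4048) = +0.106722 -0.716203 = -0.609481
Phases: e^{-i·(-1)·1.2486}=+0.316651+0.948542i, e^{-i·(0)·3.4697}=+1.000000+0.000000i ⇒ D=-0.192993-0.578119i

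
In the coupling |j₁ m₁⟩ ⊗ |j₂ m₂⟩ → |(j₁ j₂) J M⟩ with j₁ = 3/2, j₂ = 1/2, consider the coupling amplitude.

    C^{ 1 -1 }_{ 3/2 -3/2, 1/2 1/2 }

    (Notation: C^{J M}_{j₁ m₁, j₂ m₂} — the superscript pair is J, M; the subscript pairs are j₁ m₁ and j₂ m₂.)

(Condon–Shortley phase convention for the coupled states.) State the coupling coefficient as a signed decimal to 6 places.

-0.866025  (= −√(3/4))

triangle: 1!×2!×0!/4! = 2/24
(j±m)!: 0!×3!×1!×0!×0!×2! = 12
prefactor² = (2J+1)×Δ×N² = 3
  k=1: −1/(1!×0!×2!×0!×0!×0!) = -1/2
Σ = -1/2  ⇒  CG² = 3×(-1/2)² = 3/4
CG = −√(3/4) = -0.866025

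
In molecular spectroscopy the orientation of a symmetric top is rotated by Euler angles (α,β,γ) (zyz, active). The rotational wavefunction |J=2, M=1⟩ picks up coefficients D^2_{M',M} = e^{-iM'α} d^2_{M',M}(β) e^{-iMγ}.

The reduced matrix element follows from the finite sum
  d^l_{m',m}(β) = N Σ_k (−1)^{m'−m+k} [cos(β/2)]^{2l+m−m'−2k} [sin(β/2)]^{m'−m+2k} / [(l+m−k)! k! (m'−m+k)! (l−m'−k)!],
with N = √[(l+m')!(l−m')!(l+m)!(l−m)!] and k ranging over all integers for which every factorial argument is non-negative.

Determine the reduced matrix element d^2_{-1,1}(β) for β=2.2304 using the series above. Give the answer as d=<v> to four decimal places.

d^2_{-1,1}(β=2.2304) via the finite sum:
c=cos(2.230400/2)=0.439998, s=sin(2.230400/2)=0.897999; N=√[1·6·6·1]=6.000000
k∈{2,3} keeps every argument non-negative
  k=2: (−1)^0·6.0000/(2)·0.4400^2·0.8980^2 = +0.468354
  k=3: (−1)^1·6.0000/(6)·0.4400^0·0.8980^4 = -0.650284
d^2_{-1,1}(2.2304) = +0.468354 -0.650284 = -0.181930

d=-0.1819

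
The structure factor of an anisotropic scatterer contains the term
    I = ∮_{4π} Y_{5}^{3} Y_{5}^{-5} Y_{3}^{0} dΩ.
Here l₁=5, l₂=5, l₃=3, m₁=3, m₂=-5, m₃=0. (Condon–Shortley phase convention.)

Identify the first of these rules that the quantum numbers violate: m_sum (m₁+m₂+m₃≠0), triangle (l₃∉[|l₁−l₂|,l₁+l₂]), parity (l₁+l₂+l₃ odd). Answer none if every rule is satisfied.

azimuthal sum: 3 − 5 + 0 = -2  ✗
0 ≤ 3 ≤ 10 (triangle on l)
L = 5 + 5 + 3 = 13 (odd)

m_sum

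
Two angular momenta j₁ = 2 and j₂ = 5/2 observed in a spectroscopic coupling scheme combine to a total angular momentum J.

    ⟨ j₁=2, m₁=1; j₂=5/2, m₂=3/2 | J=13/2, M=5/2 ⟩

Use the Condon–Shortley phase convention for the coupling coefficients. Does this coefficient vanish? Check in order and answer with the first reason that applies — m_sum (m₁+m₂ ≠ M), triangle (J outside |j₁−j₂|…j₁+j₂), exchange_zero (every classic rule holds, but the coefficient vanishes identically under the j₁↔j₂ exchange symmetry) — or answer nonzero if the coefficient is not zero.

m-sum: m₁+m₂ = 1+3/2 = 5/2, M = 5/2  ✓
triangle: need |j₁−j₂| ≤ J ≤ j₁+j₂, i.e. J ∈ [1/2, 9/2]; J = 13/2 is outside ✗ ⇒ coefficient is 0

triangle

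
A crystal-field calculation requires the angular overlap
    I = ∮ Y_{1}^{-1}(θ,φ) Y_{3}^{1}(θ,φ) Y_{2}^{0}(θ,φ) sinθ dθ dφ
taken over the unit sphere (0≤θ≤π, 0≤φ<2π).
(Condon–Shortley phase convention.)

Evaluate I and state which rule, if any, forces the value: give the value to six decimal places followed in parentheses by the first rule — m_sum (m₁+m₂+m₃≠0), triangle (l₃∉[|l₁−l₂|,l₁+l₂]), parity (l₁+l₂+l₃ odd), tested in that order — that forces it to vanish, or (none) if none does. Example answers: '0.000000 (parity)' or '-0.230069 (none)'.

-0.202301 (none)

Rules hold: Σm=0, L=6 even, 2≤2≤4.
N = 3·7·5 = 105
Δ = 2!·0!·4!/7! = 1/105
Racah Σ t=1..1: t=1:−1/4 = -1/4
⇒ 3j(1 3 2; 0 0 0)² = 3/35, sgn -1
Racah Σ t=2..2: t=2:+1/8 = 1/8
⇒ 3j(1 3 2; -1 1 0)² = 2/35, sgn +1
4πI² = N·(3j₀)²·(3jₘ)² = 18/35
I = -1·√(0.514286/4π) = -0.20230066
No selection rule forces the value: the integral is nonzero (none).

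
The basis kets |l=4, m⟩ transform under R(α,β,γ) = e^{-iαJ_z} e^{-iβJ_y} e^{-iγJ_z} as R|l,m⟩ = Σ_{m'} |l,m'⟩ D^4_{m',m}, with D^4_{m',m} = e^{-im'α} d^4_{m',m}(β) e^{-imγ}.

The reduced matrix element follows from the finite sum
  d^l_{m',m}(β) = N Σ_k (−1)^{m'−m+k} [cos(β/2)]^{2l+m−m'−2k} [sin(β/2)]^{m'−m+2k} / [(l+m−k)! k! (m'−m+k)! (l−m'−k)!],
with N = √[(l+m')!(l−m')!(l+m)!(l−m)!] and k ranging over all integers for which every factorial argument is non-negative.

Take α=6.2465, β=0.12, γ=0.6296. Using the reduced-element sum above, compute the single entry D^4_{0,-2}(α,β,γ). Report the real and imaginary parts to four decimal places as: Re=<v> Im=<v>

Re=0.0102 Im=0.0318

Split into d^4_{0,-2}(β=0.1200) × two z-phases.
With c≡cos(β/2)=0.998201 and s≡sin(β/2)=0.059964, N=[24·24·2·720]^{1/2}=910.735966
k: max(0,(-2)−(0))=0 … min(4+(-2),4−(0))=2
  k=0: (−1)^2·910.7360/(96)·0.9982^6·0.0600^2 = +0.033745
  k=1: (−1)^3·910.7360/(36)·0.9982^4·0.0600^4 = -0.000325
  k=2: (−1)^4·910.7360/(96)·0.9982^2·0.0600^6 = +0.000000
d^4_{0,-2}(0.1200) = +0.033745 -0.000325 +0.000000 = +0.033421
D = (+1.000000+0.000000i)·(+0.033421)·(+0.306578+0.951845i) = +0.010246+0.031811i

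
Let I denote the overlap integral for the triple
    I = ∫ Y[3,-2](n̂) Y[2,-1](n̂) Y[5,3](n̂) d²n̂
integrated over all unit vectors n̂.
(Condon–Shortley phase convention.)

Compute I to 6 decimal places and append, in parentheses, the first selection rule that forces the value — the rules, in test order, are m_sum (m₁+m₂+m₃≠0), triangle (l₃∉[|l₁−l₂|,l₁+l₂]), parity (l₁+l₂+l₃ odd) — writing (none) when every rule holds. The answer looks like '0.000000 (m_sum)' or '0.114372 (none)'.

Rules hold: Σm=0, L=10 even, 1≤5≤5.
N = 7·5·11 = 385
Δ = 0!·6!·4!/11! = 1/2310
Racah Σ t=0..0: t=0:+1/144 = 1/144
⇒ 3j(3 2 5; 0 0 0)² = 10/231, sgn -1
Racah Σ t=0..0: t=0:+1/720 = 1/720
⇒ 3j(3 2 5; -2 -1 3)² = 8/165, sgn +1
4πI² = N·(3j₀)²·(3jₘ)² = 80/99
I = -1·√(0.808081/4π) = -0.25358436
No selection rule forces the value: the integral is nonzero (none).

-0.253584 (none)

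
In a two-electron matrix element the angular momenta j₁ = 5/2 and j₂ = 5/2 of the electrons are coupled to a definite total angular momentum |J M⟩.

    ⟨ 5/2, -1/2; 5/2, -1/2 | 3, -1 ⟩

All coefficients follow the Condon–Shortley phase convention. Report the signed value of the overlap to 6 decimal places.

-0.516398

triangle: 2!×3!×3!/9! = 72/362880
(j±m)!: 2!×3!×2!×3!×2!×4! = 6912
prefactor² = (2J+1)×Δ×N² = 48/5
  k=0: +1/(0!×2!×3!×2!×0!×1!) = 1/24
  k=1: −1/(1!×1!×2!×1!×1!×2!) = -1/4
  k=2: +1/(2!×0!×1!×0!×2!×3!) = 1/24
Σ = -1/6  ⇒  CG² = 48/5×(-1/6)² = 4/15
CG = −√(4/15) = -0.516398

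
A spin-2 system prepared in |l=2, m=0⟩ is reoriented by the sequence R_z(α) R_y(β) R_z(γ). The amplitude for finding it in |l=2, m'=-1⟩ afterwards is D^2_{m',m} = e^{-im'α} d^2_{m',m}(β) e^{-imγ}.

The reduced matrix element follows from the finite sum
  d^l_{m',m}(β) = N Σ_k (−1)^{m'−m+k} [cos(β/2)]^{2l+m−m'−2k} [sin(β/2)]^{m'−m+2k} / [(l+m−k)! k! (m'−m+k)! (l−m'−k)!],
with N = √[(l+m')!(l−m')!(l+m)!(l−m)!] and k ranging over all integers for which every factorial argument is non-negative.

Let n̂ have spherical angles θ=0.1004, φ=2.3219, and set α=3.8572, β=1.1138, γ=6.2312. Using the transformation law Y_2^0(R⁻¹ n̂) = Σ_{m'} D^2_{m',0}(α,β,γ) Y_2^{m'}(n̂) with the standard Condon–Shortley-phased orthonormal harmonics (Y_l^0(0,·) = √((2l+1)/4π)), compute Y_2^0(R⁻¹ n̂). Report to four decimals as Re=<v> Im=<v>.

Need the full column D^2_{m',0} for m'=−2..2 at α=3.8572, β=1.1138, γ=6.2312.
cos(β/2)=0.848898, sin(β/2)=0.528557
d^2_{-2,0}: single k=2 term ⇒ +0.493140;  D = +0.068610+0.488344i
d^2_{-1,0}: k∈[1..2] ⇒ +0.792015 -0.307048 = +0.484967;  D = -0.366002-0.318175i
d^2_{0,0}: k∈[0..2] ⇒ +0.519304 -0.805294 +0.078049 = -0.207941;  D = -0.207941+0.000000i
d^2_{1,0}: k∈[0..1] ⇒ -0.792015 +0.307048 = -0.484967;  D = +0.366002-0.318175i
d^2_{2,0}: single k=0 term ⇒ +0.493140;  D = +0.068610-0.488344i
Y_2^{m'}(θ=0.1004,φ=2.3219) and Σ D·Y over m':
  (+0.0686+0.4883i)·(-0.0003+0.0039i)  (-0.3660-0.3182i)·(-0.0526-0.0563i)  (-0.2079+0.0000i)·(+0.6213+0.0000i)  (+0.3660-0.3182i)·(+0.0526-0.0563i)  (+0.0686-0.4883i)·(-0.0003-0.0039i)
Y_2^0(R⁻¹ n̂) = -0.130355+0.000000i

Re=-0.1304 Im=0.0000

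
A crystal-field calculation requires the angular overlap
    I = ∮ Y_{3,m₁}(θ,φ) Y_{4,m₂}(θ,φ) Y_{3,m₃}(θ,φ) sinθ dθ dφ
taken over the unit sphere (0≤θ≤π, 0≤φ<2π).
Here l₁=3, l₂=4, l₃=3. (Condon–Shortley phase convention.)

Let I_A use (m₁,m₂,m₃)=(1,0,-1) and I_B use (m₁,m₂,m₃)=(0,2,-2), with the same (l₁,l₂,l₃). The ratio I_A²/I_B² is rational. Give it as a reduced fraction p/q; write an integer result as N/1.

Same 3,4,3: normalisation and zero-m 3j drop out of the ratio.
A: Δ: 4! 2! 4! / 11! → 1/34650; sum: t=0:+1/1152 t=1:−1/36 t=2:+1/32 = 5/1152; 3j²(3 4 3; 1 0 -1) = Δ·Π!·Σ² = 1/1386  (sign +1)
B: Δ: 4! 2! 4! / 11! → 1/34650; sum: t=2:+1/96 t=3:−1/72 = -1/288; 3j²(3 4 3; 0 2 -2) = Δ·Π!·Σ² = 1/462  (sign +1)
I_A²/I_B² = (1/1386)/(1/462) = 1/3

1/3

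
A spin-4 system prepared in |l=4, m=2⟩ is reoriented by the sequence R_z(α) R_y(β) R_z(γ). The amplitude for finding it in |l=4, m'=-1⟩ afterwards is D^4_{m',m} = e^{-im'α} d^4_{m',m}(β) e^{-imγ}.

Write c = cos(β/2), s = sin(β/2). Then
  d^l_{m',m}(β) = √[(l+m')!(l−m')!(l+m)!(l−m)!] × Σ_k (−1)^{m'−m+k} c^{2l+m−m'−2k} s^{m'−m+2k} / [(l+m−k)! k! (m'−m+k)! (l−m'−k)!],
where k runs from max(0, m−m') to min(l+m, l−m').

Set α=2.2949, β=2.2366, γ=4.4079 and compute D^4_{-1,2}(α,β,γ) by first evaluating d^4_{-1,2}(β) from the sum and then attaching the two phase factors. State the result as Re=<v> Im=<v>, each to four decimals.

Split into d^4_{-1,2}(β=2.2366) × two z-phases.
c=cos(2.236600/2)=0.437212, s=sin(2.236600/2)=0.899358; N=√[6·120·720·2]=1018.233765
Admissible k: 3..5 (factorial args all ≥0)
  k=3: (−1)^0·1018.2338/(72)·0.4372^5·0.8994^3 = +0.164352
  k=4: (−1)^1·1018.2338/(48)·0.4372^3·0.8994^5 = -1.043150
  k=5: (−1)^2·1018.2338/(240)·0.4372^1·0.8994^7 = +0.882792
d^4_{-1,2}(2.2366) = +0.164352 -1.043150 +0.882792 = +0.003993
Attach z-rotation phases: D = e^{-i(-1)(2.2949)}·(+0.003993)·e^{-i(2)(4.4079)} = +0.003881-0.000940i

Re=0.0039 Im=-0.0009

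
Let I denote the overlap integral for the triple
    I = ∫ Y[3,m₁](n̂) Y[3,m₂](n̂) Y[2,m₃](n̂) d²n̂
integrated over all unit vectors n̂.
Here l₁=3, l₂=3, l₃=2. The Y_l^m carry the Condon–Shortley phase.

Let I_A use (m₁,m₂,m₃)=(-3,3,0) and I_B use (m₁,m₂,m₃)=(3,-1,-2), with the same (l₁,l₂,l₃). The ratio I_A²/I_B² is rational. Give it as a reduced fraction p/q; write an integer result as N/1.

Shared (l₁,l₂,l₃)=(3,3,2): N and (l;000)² cancel in I_A²/I_B².
A: Δ = 4!·2!·2!/9! = 1/3780; Racah Σ t=4..4: t=4:+1/96 = 1/96; ⇒ 3j(3 3 2; -3 3 0)² = 5/84, sgn +1
B: Δ = 4!·2!·2!/9! = 1/3780; Racah Σ t=0..0: t=0:+1/96 = 1/96; ⇒ 3j(3 3 2; 3 -1 -2)² = 1/42, sgn +1
I_A²/I_B² = (5/84)/(1/42) = 5/2

5/2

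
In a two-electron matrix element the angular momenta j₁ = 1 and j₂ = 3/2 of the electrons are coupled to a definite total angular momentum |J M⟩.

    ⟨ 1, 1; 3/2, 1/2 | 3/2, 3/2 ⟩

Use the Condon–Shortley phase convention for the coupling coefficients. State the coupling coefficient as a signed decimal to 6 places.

triangle: 1!·1!·2!/5! = 2/120
(j±m)!: 2!·0!·2!·1!·3!·0! = 24
prefactor² = (2J+1)·Δ·N² = 8/5
  k=0: +1/(0!·1!·0!·2!·1!·0!) = 1/2
Σ = 1/2  ⇒  CG² = 8/5·(1/2)² = 2/5
CG = +√(2/5) = +0.632456

+√(2/5) = +0.632456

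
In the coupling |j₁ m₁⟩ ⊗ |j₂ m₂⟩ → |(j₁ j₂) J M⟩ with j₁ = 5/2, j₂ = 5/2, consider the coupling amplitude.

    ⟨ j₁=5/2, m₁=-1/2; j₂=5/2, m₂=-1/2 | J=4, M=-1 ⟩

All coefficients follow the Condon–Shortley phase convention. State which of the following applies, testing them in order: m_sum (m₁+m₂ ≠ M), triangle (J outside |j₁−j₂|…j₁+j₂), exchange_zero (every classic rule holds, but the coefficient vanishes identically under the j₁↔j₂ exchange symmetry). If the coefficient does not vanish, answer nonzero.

m-sum: m₁+m₂ = -1/2+(-1/2) = -1, M = -1  ✓
triangle: |j₁−j₂| = 0 ≤ J = 4 ≤ j₁+j₂ = 5  ✓
exchange: j₁=j₂ and m₁=m₂, and (−1)^(j₁+j₂−J) = (−1)^1 = −1 forces ⟨j₁m₁;j₂m₂|JM⟩ = −⟨j₂m₂;j₁m₁|JM⟩ = −⟨j₁m₁;j₂m₂|JM⟩ ⇒ the coefficient vanishes identically
Racah sum check: Σ_k collapses to 0 ⇒ CG = 0

exchange_zero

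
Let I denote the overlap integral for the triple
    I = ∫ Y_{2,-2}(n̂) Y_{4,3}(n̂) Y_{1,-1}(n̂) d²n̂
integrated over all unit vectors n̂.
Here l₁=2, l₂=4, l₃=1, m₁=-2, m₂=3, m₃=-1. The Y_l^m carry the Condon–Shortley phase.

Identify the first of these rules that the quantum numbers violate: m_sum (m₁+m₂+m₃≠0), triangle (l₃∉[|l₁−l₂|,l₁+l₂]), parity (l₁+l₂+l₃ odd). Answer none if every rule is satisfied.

triangle

azimuthal sum: -2 + 3 − 1 = 0  ✓
l₃ must lie in [2,6]; have l₃=1  ✗
L = 2 + 4 + 1 = 7 (odd)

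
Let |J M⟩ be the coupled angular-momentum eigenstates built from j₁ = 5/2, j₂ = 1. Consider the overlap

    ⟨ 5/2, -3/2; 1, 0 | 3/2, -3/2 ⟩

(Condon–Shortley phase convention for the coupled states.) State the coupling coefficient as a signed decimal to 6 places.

j₁+j₂−J=2  J+j₁−j₂=3  J−j₁+j₂=0  j₁+j₂+J+1=6
(j₁±m₁, j₂±m₂, J±M) = (1,4,1,1,0,3)
P² = 48/5
sum k=1..1:
  [1] −1/6 = -1/6
S = -1/6
C² = P²·S² = 4/15 ; C = -0.516398

-0.516398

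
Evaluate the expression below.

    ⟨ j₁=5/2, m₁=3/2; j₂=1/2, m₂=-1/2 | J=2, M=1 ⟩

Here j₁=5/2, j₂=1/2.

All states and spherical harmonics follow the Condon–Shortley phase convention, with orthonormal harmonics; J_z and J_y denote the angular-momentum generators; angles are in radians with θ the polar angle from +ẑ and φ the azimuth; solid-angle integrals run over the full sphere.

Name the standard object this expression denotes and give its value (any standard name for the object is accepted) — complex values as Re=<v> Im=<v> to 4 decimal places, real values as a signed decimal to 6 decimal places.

This is a Clebsch–Gordan (vector-coupling) coefficient.
j₁+j₂−J=1  J+j₁−j₂=4  J−j₁+j₂=0  j₁+j₂+J+1=6
(j₁±m₁, j₂±m₂, J±M) = (4,1,0,1,3,1)
P² = 24
sum k=0..0:
  [0] +1/6 = 1/6
S = 1/6
C² = P²·S² = 2/3 ; C = +0.816497

Clebsch–Gordan coefficient, +√(2/3) ≈ +0.816497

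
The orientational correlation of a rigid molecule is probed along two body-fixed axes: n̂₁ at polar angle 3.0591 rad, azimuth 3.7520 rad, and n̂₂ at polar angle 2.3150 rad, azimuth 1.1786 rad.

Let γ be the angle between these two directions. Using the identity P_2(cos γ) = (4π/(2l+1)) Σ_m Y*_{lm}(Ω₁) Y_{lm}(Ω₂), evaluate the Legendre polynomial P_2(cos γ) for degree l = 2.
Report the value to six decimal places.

0.084049

Addition theorem: P_2(cos γ) = (4π/5) Σ_m Y*_{lm}(Ω₁) Y_{lm}(Ω₂), m = −2…2:
  m=-2: Y*=0.00090 + 0.00246j  Y=-0.14796 - 0.14766j  product 0.00023 - 0.00050j
  m=-1: Y*=0.05198 + 0.03636j  Y=-0.14714 + 0.35573j  product -0.02059 + 0.01314j
  m=+0: Y*=0.62436 + 0.00000j  Y=0.11876 + 0.00000j  product 0.07415 + 0.00000j
  m=+1: Y*=-0.05198 + 0.03636j  Y=0.14714 + 0.35573j  product -0.02059 - 0.01314j
  m=+2: Y*=0.00090 - 0.00246j  Y=-0.14796 + 0.14766j  product 0.00023 + 0.00050j
Total Σ_m = 0.03344 - 0.00000j. Multiply by 2.513274: 0.08405 - 0.00000j. P_2(cos γ) = 0.084049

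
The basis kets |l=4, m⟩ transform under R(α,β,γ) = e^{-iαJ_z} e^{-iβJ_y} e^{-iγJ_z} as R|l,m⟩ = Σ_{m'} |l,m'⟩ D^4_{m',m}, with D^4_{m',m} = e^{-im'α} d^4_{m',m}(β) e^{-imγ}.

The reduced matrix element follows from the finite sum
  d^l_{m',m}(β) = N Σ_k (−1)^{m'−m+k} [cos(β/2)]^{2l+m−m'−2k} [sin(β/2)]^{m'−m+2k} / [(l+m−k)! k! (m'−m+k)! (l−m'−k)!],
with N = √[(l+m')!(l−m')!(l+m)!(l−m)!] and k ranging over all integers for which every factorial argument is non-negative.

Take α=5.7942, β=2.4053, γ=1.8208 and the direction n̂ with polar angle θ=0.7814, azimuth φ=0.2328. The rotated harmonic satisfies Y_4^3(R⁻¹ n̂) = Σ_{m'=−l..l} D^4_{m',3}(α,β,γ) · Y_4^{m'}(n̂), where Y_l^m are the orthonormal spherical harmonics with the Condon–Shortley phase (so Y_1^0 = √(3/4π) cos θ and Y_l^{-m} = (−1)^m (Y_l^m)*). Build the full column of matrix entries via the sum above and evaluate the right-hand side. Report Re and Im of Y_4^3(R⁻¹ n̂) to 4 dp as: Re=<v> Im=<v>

Need the full column D^4_{m',3} for m'=−4..4 at α=5.7942, β=2.4053, γ=1.8208.
cos(β/2)=0.359887, sin(β/2)=0.932996
d^4_{-4,3}: single k=7 term ⇒ +0.626425;  D = +0.264346-0.567917i
d^4_{-3,3}: k∈[6..7] ⇒ +0.598010 -0.574167 = +0.023842;  D = +0.019036-0.014356i
d^4_{-2,3}: k∈[5..6] ⇒ +0.369897 -0.828683 = -0.458785;  D = -0.453129+0.071818i
d^4_{-1,3}: k∈[4..5] ⇒ +0.168152 -0.678079 = -0.509928;  D = -0.482115-0.166107i
d^4_{0,3}: k∈[3..4] ⇒ +0.058014 -0.389906 = -0.331892;  D = -0.226233-0.242839i
d^4_{1,3}: k∈[2..3] ⇒ +0.015011 -0.168152 = -0.153140;  D = -0.039521-0.147953i
d^4_{2,3}: k∈[1..2] ⇒ +0.002730 -0.055037 = -0.052307;  D = +0.011821-0.050954i
d^4_{3,3}: k∈[0..1] ⇒ +0.000281 -0.013239 = -0.012957;  D = +0.008514-0.009768i
d^4_{4,3}: single k=0 term ⇒ -0.002063;  D = +0.001928-0.000736i
Y_4^{m'}(θ=0.7814,φ=0.2328) and Σ D·Y over m':
  (+0.2643-0.5679i)·(+0.0650-0.0874i)  (+0.0190-0.0144i)·(+0.2377-0.1996i)  (-0.4531+0.0718i)·(+0.3748-0.1883i)  (-0.4821-0.1661i)·(+0.1215-0.0288i)  (-0.2262-0.2428i)·(-0.3416+0.0000i)  (-0.0395-0.1480i)·(-0.1215-0.0288i)  (+0.0118-0.0510i)·(+0.3748+0.1883i)  (+0.0085-0.0098i)·(-0.2377-0.1996i)  (+0.0019-0.0007i)·(+0.0650+0.0874i)
Y_4^3(R⁻¹ n̂) = -0.162383+0.124698i

Re=-0.1624 Im=0.1247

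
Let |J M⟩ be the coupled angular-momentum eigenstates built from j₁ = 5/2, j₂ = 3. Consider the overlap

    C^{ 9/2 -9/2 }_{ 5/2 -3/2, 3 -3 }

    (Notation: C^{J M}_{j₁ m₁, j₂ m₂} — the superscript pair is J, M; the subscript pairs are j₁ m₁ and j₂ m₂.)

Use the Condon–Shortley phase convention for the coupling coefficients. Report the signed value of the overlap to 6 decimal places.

+0.738549  (= +√(6/11))

j₁+j₂−J=1  J+j₁−j₂=4  J−j₁+j₂=5  j₁+j₂+J+1=11
(j₁±m₁, j₂±m₂, J±M) = (1,4,0,6,0,9)
P² = 49766400/11
sum k=0..0:
  [0] +1/2880 = 1/2880
S = 1/2880
C² = P²·S² = 6/11 ; C = +0.738549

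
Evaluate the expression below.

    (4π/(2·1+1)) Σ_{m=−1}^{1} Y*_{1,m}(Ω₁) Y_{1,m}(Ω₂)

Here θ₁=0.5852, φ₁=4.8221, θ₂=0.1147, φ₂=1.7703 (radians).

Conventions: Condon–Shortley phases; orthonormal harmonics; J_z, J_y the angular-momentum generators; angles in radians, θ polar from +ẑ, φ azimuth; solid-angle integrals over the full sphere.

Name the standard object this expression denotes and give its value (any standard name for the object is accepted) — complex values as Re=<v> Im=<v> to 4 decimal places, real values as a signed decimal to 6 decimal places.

This sum is the spherical-harmonic addition theorem: it equals the Legendre polynomial P_l(cos γ) of the angle γ between the two directions.
Term-by-term m-sum for l=1 (normalisation 4π/3 = 4.188790):
  [-1]  conj(Y_{1,-1})(Ω₁) = 0.02090 - 0.18969j ; Y_{1,-1}(Ω₂) = -0.00784 - 0.03876j ; Δ = -0.00752 + 0.00068j
  [+0]  conj(Y_{1,0})(Ω₁) = 0.40730 + 0.00000j ; Y_{1,0}(Ω₂) = 0.48539 + 0.00000j ; Δ = 0.19770 + 0.00000j
  [+1]  conj(Y_{1,1})(Ω₁) = -0.02090 - 0.18969j ; Y_{1,1}(Ω₂) = 0.00784 - 0.03876j ; Δ = -0.00752 - 0.00068j
Σ over m = 0.18267 + 0.00000j; ×(4π/3) → 0.76516 + 0.00000j. Real part: 0.765161

Legendre polynomial (addition theorem), +0.765161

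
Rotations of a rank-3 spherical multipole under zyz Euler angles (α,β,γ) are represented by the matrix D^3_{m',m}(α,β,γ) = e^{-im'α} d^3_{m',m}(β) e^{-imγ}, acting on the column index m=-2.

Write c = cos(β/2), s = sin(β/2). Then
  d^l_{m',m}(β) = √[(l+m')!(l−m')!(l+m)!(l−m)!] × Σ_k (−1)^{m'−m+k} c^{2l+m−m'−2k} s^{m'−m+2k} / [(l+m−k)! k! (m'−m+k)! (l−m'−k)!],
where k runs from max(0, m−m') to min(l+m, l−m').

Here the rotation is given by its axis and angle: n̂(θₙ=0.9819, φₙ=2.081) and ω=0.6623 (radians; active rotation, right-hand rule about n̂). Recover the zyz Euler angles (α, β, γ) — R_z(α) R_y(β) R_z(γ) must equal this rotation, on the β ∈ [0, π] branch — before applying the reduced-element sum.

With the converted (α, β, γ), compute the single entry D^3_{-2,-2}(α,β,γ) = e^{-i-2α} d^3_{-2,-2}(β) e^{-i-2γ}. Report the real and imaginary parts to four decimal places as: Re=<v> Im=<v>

Axis–angle → zyz. n̂ = (sinθₙcosφₙ, sinθₙsinφₙ, cosθₙ) = (-0.406094, +0.725652, +0.555444), ω = 0.6623.
R = I cosω + sinω [n̂]ₓ + (1−cosω) n̂n̂ᵀ gives
  R = [+0.823446, -0.403862, +0.398538; +0.279258, +0.899907, +0.334935; -0.493915, -0.164505, +0.853807]
β = atan2(√(R₁₃²+R₂₃²), R₃₃) = 0.547542; α = atan2(R₂₃, R₁₃) mod 2π = 0.698899; γ = atan2(R₃₂, −R₃₁) mod 2π = 5.961677
First d^3_{-2,-2}(β=0.5475), then the phase factors e^{-i(-2)α} and e^{-i(-2)γ}:
c=cos(0.547542/2)=0.962758, s=sin(0.547542/2)=0.270364; N=√[1·120·1·120]=120.000000
k∈{0,1} keeps every argument non-negative
  k=0: (−1)^0·120.0000/(120)·0.9628^6·0.2704^0 = +0.796349
  k=1: (−1)^1·120.0000/(24)·0.9628^4·0.2704^2 = -0.314005
d^3_{-2,-2}(0.5475) = +0.796349 -0.314005 = +0.482344
D = (+0.172137+0.985073i)·(+0.482344)·(+0.800291-0.599612i) = +0.351350+0.330468i

Re=0.3513 Im=0.3305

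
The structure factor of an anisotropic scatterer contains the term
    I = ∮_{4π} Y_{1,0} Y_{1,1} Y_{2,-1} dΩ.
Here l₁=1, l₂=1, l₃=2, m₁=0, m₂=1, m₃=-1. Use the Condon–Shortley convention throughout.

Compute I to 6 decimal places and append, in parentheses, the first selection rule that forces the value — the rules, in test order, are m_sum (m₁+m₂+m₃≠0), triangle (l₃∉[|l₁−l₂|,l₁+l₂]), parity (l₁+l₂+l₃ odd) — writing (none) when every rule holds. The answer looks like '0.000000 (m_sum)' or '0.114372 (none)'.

Rules hold: Σm=0, L=4 even, 0≤2≤2.
N = 3·3·5 = 45
Δ = 0!·2!·2!/5! = 1/30
Racah Σ t=0..0: t=0:+1/1 = 1/1
⇒ 3j(1 1 2; 0 0 0)² = 2/15, sgn +1
Racah Σ t=0..0: t=0:+1/2 = 1/2
⇒ 3j(1 1 2; 0 1 -1)² = 1/10, sgn -1
4πI² = N·(3j₀)²·(3jₘ)² = 3/5
I = -1·√(0.6/4π) = -0.21850969
No selection rule forces the value: the integral is nonzero (none).

-0.218510 (none)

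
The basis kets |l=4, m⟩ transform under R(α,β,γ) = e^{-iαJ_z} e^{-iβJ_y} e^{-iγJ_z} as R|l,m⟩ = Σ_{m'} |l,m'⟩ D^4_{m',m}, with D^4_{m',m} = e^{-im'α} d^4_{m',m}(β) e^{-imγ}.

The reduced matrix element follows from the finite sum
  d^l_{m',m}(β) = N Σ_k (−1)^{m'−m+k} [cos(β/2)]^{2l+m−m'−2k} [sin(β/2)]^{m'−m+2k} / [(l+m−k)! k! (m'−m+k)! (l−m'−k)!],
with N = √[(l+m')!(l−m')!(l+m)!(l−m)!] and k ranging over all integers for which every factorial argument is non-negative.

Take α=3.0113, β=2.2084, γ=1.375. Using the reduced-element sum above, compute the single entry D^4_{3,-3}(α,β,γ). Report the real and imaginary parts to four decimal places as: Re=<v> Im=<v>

D^4_{3,-3}(3.0113,2.2084,1.3750) = e^{-i·3·3.0113}·d^4_{3,-3}(2.2084)·e^{-i·-3·1.3750}. Compute d first:
c=cos(2.208400/2)=0.449849, s=sin(2.208400/2)=0.893105; N=√[5040·1·1·5040]=5040.000000
k∈{0,1} keeps every argument non-negative
  k=0: (−1)^6·5040.0000/(720)·0.4498^2·0.8931^6 = +0.718862
  k=1: (−1)^7·5040.0000/(5040)·0.4498^0·0.8931^8 = -0.404780
d^4_{3,-3}(2.2084) = +0.718862 -0.404780 = +0.314083
D = (-0.924575-0.381000i)·(+0.314083)·(-0.554190-0.832391i) = +0.061324+0.308038i

Re=0.0613 Im=0.3080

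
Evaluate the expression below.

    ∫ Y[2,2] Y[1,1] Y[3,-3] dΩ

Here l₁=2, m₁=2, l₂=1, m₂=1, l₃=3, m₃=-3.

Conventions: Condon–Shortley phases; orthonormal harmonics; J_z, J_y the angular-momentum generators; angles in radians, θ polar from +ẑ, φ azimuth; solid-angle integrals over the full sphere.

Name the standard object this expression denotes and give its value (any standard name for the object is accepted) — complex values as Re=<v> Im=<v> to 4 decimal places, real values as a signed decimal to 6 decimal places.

Gaunt coefficient, -0.319865

This is a Gaunt coefficient — the integral of a triple product of spherical harmonics over the sphere.
Checks pass: Σm=0; 6 even; l₃=3∈[1,3].
(2·2+1)(2·1+1)(2·3+1) = 105
Δ: 0! 4! 2! / 7! → 1/105
sum: t=0:+1/4 = 1/4
3j²(2 1 3; 0 0 0) = Δ·Π!·Σ² = 3/35  (sign -1)
sum: t=0:+1/48 = 1/48
3j²(2 1 3; 2 1 -3) = Δ·Π!·Σ² = 1/7  (sign +1)
combine: 4πI² = 105·3/35·1/7 = 9/7
take √, sign -1: I = -0.31986543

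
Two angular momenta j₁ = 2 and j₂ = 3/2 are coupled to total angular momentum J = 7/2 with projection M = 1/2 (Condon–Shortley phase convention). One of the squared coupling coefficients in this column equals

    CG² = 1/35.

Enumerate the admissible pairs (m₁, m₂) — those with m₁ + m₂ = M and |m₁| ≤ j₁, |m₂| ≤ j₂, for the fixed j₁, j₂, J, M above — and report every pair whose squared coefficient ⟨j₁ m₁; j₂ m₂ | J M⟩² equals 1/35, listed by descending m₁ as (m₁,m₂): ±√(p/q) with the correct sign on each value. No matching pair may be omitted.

(2,-3/2): +√(1/35)

Admissible pairs with m₁+m₂ = M = 1/2: (-1,3/2), (0,1/2), (1,-1/2), (2,-3/2)
  (m₁,m₂)=(2,-3/2): CG² = 1/35, CG = +√(1/35)   ← matches the target
  (m₁,m₂)=(1,-1/2): CG² = 12/35, CG = +√(12/35)
  (m₁,m₂)=(0,1/2): CG² = 18/35, CG = +√(18/35)
  (m₁,m₂)=(-1,3/2): CG² = 4/35, CG = +√(4/35)
Pairs with CG² = 1/35: (2,-3/2): +√(1/35)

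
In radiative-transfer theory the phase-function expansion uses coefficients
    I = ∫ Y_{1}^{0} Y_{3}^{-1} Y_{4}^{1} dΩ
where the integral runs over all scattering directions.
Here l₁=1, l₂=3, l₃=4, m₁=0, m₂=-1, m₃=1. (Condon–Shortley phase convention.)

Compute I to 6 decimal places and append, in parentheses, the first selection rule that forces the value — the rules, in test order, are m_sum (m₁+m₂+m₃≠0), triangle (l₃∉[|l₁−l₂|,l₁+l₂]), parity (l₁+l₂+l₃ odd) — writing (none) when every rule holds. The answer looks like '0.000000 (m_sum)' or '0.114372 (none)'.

-0.238414 (none)

Checks pass: Σm=0; 8 even; l₃=4∈[2,4].
(2·1+1)(2·3+1)(2·4+1) = 189
Δ: 0! 2! 6! / 9! → 1/252
sum: t=0:+1/36 = 1/36
3j²(1 3 4; 0 0 0) = Δ·Π!·Σ² = 4/63  (sign +1)
sum: t=0:+1/48 = 1/48
3j²(1 3 4; 0 -1 1) = Δ·Π!·Σ² = 5/84  (sign -1)
combine: 4πI² = 189·4/63·5/84 = 5/7
take √, sign -1: I = -0.23841361
No selection rule forces the value: the integral is nonzero (none).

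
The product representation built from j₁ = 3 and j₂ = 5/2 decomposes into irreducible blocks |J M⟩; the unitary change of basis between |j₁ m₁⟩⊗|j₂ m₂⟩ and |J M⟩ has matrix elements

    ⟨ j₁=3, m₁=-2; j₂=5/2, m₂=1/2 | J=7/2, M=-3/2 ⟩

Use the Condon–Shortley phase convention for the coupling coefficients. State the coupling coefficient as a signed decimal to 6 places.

+√(2/21) = +0.308607

√[8·2!4!3!/10! · 1!5!3!2!2!5!] = √(1536/7)
  +(−1)^1/∏(1,1,4,2,0,1)! = -1/48  (running -1/48)
  +(−1)^2/∏(2,0,3,1,1,2)! = 1/24  (running 1/48)
⟨..|..⟩ = √(1536/7)·(1/48) = +0.308607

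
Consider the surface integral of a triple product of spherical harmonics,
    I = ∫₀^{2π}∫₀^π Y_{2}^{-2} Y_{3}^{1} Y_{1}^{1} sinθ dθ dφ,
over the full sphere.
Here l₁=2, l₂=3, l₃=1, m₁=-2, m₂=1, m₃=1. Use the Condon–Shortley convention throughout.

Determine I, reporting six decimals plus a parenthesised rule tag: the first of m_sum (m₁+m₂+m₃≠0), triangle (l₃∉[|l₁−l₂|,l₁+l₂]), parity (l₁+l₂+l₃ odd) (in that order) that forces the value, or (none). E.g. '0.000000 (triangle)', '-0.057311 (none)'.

Rules hold: Σm=0, L=6 even, 1≤1≤5.
N = 5·7·3 = 105
Δ = 4!·0!·2!/7! = 1/105
Racah Σ t=2..2: t=2:+1/4 = 1/4
⇒ 3j(2 3 1; 0 0 0)² = 3/35, sgn -1
Racah Σ t=4..4: t=4:+1/48 = 1/48
⇒ 3j(2 3 1; -2 1 1)² = 1/105, sgn +1
4πI² = N·(3j₀)²·(3jₘ)² = 3/35
I = -1·√(0.0857143/4π) = -0.08258890
No selection rule forces the value: the integral is nonzero (none).

-0.082589 (none)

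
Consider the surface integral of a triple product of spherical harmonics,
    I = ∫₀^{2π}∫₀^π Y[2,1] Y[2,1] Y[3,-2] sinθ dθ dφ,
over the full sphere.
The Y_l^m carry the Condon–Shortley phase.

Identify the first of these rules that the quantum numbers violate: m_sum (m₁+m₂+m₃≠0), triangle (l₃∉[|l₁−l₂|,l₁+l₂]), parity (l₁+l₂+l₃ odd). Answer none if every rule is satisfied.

Σmᵢ = 0  ✓
l₃∈[|l₁−l₂|,l₁+l₂]=[0,4], have l₃=3  ✓
Σlᵢ = 7 ⇒ odd  ✗

parity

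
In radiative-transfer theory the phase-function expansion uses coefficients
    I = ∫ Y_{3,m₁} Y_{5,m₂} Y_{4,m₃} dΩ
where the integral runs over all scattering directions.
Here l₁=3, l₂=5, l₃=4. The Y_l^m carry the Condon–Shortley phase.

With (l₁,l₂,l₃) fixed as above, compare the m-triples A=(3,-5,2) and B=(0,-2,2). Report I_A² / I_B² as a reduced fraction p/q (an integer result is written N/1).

75/2

Same 3,5,4: normalisation and zero-m 3j drop out of the ratio.
A: Δ: 4! 2! 6! / 13! → 1/180180; sum: t=0:+1/34560 = 1/34560; 3j²(3 5 4; 3 -5 2) = Δ·Π!·Σ² = 5/286  (sign +1)
B: Δ: 4! 2! 6! / 13! → 1/180180; sum: t=1:−1/576 t=2:+1/480 t=3:−1/8640 = 1/4320; 3j²(3 5 4; 0 -2 2) = Δ·Π!·Σ² = 1/2145  (sign +1)
I_A²/I_B² = (5/286)/(1/2145) = 75/2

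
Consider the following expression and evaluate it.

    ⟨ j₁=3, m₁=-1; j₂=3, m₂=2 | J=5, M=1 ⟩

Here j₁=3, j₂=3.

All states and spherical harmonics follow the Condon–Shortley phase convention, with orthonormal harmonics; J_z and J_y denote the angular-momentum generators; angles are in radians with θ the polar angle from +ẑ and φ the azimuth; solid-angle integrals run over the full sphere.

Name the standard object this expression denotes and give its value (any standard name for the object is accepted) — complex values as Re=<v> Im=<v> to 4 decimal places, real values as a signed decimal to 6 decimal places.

This is a Clebsch–Gordan (vector-coupling) coefficient.
j₁+j₂−J=1  J+j₁−j₂=5  J−j₁+j₂=5  j₁+j₂+J+1=12
(j₁±m₁, j₂±m₂, J±M) = (2,4,5,1,6,4)
P² = 230400/7
sum k=0..1:
  [0] +1/2880 = 1/2880
  [1] −1/288 = -1/288
S = -1/320
C² = P²·S² = 9/28 ; C = -0.566947

Clebsch–Gordan coefficient, −√(9/28) ≈ -0.566947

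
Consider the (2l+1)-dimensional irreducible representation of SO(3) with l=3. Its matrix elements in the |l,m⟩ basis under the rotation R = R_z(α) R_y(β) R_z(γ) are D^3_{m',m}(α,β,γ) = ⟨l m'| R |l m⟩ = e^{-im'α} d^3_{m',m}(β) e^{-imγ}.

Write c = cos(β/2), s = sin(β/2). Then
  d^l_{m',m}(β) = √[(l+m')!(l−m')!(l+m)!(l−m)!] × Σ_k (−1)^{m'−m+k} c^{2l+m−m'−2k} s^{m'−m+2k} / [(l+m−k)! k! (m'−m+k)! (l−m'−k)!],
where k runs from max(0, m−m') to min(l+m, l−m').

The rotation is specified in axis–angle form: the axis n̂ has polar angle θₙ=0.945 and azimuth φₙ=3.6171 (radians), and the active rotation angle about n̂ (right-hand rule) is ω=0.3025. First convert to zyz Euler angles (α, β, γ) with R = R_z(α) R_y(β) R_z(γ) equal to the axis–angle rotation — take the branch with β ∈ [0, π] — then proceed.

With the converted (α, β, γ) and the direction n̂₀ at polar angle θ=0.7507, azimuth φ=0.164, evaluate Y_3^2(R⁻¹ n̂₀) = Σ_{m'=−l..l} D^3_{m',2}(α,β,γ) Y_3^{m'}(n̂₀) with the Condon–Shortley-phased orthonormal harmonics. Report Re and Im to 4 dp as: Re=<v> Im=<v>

Axis–angle → zyz. n̂ = (sinθₙcosφₙ, sinθₙsinφₙ, cosθₙ) = (-0.720581, -0.371037, +0.585743), ω = 0.3025.
R = I cosω + sinω [n̂]ₓ + (1−cosω) n̂n̂ᵀ gives
  R = [+0.978171, -0.162358, -0.129699; +0.186637, +0.960846, +0.204798; +0.091370, -0.224535, +0.970173]
β = atan2(√(R₁₃²+R₂₃²), R₃₃) = 0.244853; α = atan2(R₂₃, R₁₃) mod 2π = 2.135343; γ = atan2(R₃₂, −R₃₁) mod 2π = 4.325921
Need the full column D^3_{m',2} for m'=−3..3 at α=2.1353, β=0.2449, γ=4.3259.
cos(β/2)=0.992515, sin(β/2)=0.122121
d^3_{-3,2}: single k=5 term ⇒ +0.000066;  D = -0.000041-0.000052i
d^3_{-2,2}: k∈[4..5] ⇒ +0.001095 -0.000003 = +0.001092;  D = -0.000355+0.001033i
d^3_{-1,2}: k∈[3..4] ⇒ +0.011262 -0.000085 = +0.011177;  D = +0.010874-0.002584i
d^3_{0,2}: k∈[2..3] ⇒ +0.079266 -0.001200 = +0.078066;  D = -0.055885-0.054509i
d^3_{1,2}: k∈[1..2] ⇒ +0.371942 -0.011262 = +0.360680;  D = -0.074619+0.352877i
d^3_{2,2}: k∈[0..1] ⇒ +0.955923 -0.072360 = +0.883564;  D = +0.828114-0.308077i
d^3_{3,2}: single k=0 term ⇒ -0.288105;  D = +0.229340+0.174379i
Y_3^{m'}(θ=0.7507,φ=0.164) and Σ D·Y over m':
  (-0.0000-0.0001i)·(+0.1167-0.0626i)  (-0.0004+0.0010i)·(+0.3292-0.1120i)  (+0.0109-0.0026i)·(+0.3640-0.0602i)  (-0.0559-0.0545i)·(-0.0891+0.0000i)  (-0.0746+0.3529i)·(-0.3640-0.0602i)  (+0.8281-0.3081i)·(+0.3292+0.1120i)  (+0.2293+0.1744i)·(-0.1167-0.0626i)
Y_3^2(R⁻¹ n̂) = +0.348448-0.163650i

Re=0.3484 Im=-0.1637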